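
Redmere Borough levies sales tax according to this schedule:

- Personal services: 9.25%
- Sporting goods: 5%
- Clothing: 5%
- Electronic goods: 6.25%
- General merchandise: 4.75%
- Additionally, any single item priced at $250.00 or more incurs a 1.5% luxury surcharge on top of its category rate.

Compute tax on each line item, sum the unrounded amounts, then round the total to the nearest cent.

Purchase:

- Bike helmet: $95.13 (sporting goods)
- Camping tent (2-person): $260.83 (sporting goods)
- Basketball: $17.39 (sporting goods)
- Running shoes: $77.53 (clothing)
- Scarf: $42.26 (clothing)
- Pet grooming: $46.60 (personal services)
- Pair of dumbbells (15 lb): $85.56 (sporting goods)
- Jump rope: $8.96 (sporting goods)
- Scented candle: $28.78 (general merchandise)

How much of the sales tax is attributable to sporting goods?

Bike helmet $95.13: sporting goods → 5% → $4.7565
Camping tent (2-person) $260.83: sporting goods → 5% + 1.5% surcharge = 6.5% → $16.95395
Basketball $17.39: sporting goods → 5% → $0.8695
Pair of dumbbells (15 lb) $85.56: sporting goods → 5% → $4.278
Jump rope $8.96: sporting goods → 5% → $0.448
Tax on sporting goods: unrounded sum = $27.30595 → $27.31

$27.31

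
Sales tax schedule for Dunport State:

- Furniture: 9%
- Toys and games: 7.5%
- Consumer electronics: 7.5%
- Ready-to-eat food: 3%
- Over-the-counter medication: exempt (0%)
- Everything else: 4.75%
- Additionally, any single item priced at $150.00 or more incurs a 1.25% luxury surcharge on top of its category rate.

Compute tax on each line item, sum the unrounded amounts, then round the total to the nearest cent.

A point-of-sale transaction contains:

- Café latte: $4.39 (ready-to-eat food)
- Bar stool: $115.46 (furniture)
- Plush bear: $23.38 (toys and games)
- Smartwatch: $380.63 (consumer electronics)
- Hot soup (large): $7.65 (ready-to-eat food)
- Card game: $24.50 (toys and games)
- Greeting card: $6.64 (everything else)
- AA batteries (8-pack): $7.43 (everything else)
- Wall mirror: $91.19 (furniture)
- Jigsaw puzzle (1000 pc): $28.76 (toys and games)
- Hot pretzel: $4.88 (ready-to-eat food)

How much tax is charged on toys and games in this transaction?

$5.75

Plush bear $23.38: toys and games → 7.5% → $1.7535
Card game $24.50: toys and games → 7.5% → $1.8375
Jigsaw puzzle (1000 pc) $28.76: toys and games → 7.5% → $2.157
Tax on toys and games: unrounded sum = $5.748 → $5.75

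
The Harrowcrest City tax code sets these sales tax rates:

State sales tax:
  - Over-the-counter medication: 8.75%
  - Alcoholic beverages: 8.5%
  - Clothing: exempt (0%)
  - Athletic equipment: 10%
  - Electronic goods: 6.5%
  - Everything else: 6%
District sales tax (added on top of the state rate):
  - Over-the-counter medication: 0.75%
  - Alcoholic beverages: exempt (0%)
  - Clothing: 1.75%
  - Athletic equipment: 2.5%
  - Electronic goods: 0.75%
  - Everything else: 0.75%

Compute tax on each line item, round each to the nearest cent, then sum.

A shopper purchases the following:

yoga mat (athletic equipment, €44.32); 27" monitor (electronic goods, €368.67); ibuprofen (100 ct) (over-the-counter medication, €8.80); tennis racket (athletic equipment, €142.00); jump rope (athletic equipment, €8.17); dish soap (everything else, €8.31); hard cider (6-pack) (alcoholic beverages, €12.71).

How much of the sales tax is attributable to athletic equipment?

€24.31

Yoga mat €44.32: athletic equipment → 10% + 2.5% district = 12.5% → €5.54
Tennis racket €142.00: athletic equipment → 10% + 2.5% district = 12.5% → €17.75
Jump rope €8.17: athletic equipment → 10% + 2.5% district = 12.5% → €1.02
Tax on athletic equipment = €5.54 + €17.75 + €1.02 = €24.31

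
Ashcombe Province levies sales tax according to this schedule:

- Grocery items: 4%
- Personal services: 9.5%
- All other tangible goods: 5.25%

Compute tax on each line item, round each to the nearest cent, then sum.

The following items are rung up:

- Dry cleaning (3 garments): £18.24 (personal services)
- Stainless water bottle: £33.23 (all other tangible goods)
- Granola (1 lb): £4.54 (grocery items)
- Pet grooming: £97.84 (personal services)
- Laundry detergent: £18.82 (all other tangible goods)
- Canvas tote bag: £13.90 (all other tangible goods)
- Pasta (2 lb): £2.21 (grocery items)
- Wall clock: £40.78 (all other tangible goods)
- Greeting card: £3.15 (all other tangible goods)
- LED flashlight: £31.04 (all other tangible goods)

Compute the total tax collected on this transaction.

Dry cleaning (3 garments) £18.24: personal services → 9.5% → £1.73
Stainless water bottle £33.23: all other tangible goods → 5.25% → £1.74
Granola (1 lb) £4.54: grocery items → 4% → £0.18
Pet grooming £97.84: personal services → 9.5% → £9.29
Laundry detergent £18.82: all other tangible goods → 5.25% → £0.99
Canvas tote bag £13.90: all other tangible goods → 5.25% → £0.73
Pasta (2 lb) £2.21: grocery items → 4% → £0.09
Wall clock £40.78: all other tangible goods → 5.25% → £2.14
Greeting card £3.15: all other tangible goods → 5.25% → £0.17
LED flashlight £31.04: all other tangible goods → 5.25% → £1.63
Total tax = £1.73 + £1.74 + £0.18 + £9.29 + £0.99 + £0.73 + £0.09 + £2.14 + £0.17 + £1.63 = £18.69

£18.69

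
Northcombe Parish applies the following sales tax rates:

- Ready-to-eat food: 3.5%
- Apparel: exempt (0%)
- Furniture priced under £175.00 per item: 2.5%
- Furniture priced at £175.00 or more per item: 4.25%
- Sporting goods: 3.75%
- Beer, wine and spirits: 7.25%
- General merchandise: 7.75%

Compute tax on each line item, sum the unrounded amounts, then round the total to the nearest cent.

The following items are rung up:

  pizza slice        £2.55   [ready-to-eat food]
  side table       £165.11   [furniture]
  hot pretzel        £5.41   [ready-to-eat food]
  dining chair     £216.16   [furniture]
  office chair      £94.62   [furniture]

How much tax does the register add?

Pizza slice £2.55: ready-to-eat food → 3.5% → £0.08925
Side table £165.11: furniture, under £175.00 → 2.5% → £4.12775
Hot pretzel £5.41: ready-to-eat food → 3.5% → £0.18935
Dining chair £216.16: furniture, £175.00 or more → 4.25% → £9.1868
Office chair £94.62: furniture, under £175.00 → 2.5% → £2.3655
Unrounded tax sum = £15.95865 → £15.96

£15.96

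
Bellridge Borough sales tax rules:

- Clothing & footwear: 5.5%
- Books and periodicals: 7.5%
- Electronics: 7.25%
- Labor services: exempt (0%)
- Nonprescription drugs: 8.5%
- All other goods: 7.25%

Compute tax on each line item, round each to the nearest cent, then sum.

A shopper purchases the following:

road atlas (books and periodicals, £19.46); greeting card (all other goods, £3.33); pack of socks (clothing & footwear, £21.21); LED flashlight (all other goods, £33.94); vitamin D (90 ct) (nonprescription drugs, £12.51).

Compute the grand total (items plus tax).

£96.84

Road atlas £19.46: books and periodicals → 7.5% → £1.46
Greeting card £3.33: all other goods → 7.25% → £0.24
Pack of socks £21.21: clothing & footwear → 5.5% → £1.17
LED flashlight £33.94: all other goods → 7.25% → £2.46
Vitamin D (90 ct) £12.51: nonprescription drugs → 8.5% → £1.06
Subtotal = £90.45; tax = £6.39; total due = £96.84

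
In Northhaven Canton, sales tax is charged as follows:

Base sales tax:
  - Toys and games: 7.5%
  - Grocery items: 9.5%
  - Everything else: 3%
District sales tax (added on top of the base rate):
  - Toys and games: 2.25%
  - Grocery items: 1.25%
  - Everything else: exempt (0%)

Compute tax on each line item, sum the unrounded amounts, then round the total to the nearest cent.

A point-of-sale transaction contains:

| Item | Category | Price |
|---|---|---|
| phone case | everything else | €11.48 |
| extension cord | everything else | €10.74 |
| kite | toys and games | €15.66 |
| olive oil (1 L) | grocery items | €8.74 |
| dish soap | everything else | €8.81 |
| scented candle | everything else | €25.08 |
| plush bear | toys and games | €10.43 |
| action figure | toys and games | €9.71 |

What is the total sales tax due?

Phone case €11.48: everything else → 3% + 0% district = 3% → €0.3444
Extension cord €10.74: everything else → 3% + 0% district = 3% → €0.3222
Kite €15.66: toys and games → 7.5% + 2.25% district = 9.75% → €1.52685
Olive oil (1 L) €8.74: grocery items → 9.5% + 1.25% district = 10.75% → €0.93955
Dish soap €8.81: everything else → 3% + 0% district = 3% → €0.2643
Scented candle €25.08: everything else → 3% + 0% district = 3% → €0.7524
Plush bear €10.43: toys and games → 7.5% + 2.25% district = 9.75% → €1.016925
Action figure €9.71: toys and games → 7.5% + 2.25% district = 9.75% → €0.946725
Unrounded tax sum = €6.11335 → €6.11

€6.11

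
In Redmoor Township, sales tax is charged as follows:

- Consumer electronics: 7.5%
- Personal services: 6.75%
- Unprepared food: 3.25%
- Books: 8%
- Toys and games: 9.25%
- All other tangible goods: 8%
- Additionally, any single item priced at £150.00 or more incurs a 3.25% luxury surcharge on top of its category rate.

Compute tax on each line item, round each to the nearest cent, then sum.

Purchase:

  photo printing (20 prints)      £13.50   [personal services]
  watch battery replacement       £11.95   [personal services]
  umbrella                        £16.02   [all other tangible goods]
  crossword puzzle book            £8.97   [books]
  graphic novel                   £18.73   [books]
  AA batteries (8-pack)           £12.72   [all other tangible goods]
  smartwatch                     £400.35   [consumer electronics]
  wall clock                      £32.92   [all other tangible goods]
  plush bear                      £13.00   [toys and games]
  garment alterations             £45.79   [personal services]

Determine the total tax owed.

£56.20

Photo printing (20 prints) £13.50: personal services → 6.75% → £0.91
Watch battery replacement £11.95: personal services → 6.75% → £0.81
Umbrella £16.02: all other tangible goods → 8% → £1.28
Crossword puzzle book £8.97: books → 8% → £0.72
Graphic novel £18.73: books → 8% → £1.50
AA batteries (8-pack) £12.72: all other tangible goods → 8% → £1.02
Smartwatch £400.35: consumer electronics → 7.5% + 3.25% surcharge = 10.75% → £43.04
Wall clock £32.92: all other tangible goods → 8% → £2.63
Plush bear £13.00: toys and games → 9.25% → £1.20
Garment alterations £45.79: personal services → 6.75% → £3.09
Total tax = £0.91 + £0.81 + £1.28 + £0.72 + £1.50 + £1.02 + £43.04 + £2.63 + £1.20 + £3.09 = £56.20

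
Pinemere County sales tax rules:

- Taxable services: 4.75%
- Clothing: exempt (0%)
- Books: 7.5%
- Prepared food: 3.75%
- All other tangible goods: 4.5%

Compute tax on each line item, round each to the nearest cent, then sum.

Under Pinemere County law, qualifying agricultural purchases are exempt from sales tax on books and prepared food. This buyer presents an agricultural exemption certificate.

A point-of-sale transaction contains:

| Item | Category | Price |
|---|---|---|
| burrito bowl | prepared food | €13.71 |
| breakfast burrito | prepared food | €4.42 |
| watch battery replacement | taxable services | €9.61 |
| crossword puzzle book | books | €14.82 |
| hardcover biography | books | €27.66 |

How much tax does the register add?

€0.46

Burrito bowl €13.71: prepared food, buyer-exempt → 0% → €0.00
Breakfast burrito €4.42: prepared food, buyer-exempt → 0% → €0.00
Watch battery replacement €9.61: taxable services → 4.75% → €0.46
Crossword puzzle book €14.82: books, buyer-exempt → 0% → €0.00
Hardcover biography €27.66: books, buyer-exempt → 0% → €0.00
Total tax = €0.46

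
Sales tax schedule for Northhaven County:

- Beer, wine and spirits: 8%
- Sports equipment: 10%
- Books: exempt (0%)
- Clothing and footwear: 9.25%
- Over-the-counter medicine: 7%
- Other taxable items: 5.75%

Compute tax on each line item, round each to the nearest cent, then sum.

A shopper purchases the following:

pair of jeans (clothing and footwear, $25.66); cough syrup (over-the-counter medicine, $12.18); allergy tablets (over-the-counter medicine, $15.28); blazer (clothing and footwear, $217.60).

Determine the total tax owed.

$24.42

Pair of jeans $25.66: clothing and footwear → 9.25% → $2.37
Cough syrup $12.18: over-the-counter medicine → 7% → $0.85
Allergy tablets $15.28: over-the-counter medicine → 7% → $1.07
Blazer $217.60: clothing and footwear → 9.25% → $20.13
Total tax = $2.37 + $0.85 + $1.07 + $20.13 = $24.42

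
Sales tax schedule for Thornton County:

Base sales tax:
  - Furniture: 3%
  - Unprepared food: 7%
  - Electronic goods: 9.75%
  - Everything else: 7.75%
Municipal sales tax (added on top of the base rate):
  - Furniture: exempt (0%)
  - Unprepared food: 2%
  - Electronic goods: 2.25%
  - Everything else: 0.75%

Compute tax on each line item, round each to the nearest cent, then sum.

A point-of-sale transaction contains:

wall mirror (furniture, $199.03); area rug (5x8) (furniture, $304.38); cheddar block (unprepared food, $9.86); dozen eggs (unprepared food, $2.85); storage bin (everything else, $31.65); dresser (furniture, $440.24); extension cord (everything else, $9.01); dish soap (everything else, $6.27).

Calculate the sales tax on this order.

Wall mirror $199.03: furniture → 3% + 0% municipal = 3% → $5.97
Area rug (5x8) $304.38: furniture → 3% + 0% municipal = 3% → $9.13
Cheddar block $9.86: unprepared food → 7% + 2% municipal = 9% → $0.89
Dozen eggs $2.85: unprepared food → 7% + 2% municipal = 9% → $0.26
Storage bin $31.65: everything else → 7.75% + 0.75% municipal = 8.5% → $2.69
Dresser $440.24: furniture → 3% + 0% municipal = 3% → $13.21
Extension cord $9.01: everything else → 7.75% + 0.75% municipal = 8.5% → $0.77
Dish soap $6.27: everything else → 7.75% + 0.75% municipal = 8.5% → $0.53
Total tax = $5.97 + $9.13 + $0.89 + $0.26 + $2.69 + $13.21 + $0.77 + $0.53 = $33.45

$33.45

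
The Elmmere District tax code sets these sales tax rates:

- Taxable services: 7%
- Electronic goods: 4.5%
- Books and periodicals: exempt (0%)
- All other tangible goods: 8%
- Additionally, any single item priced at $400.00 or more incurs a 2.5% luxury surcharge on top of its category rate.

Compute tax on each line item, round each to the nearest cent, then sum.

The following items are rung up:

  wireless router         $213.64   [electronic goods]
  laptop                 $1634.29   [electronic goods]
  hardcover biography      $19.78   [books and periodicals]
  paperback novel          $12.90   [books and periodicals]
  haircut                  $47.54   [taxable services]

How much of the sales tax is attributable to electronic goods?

Wireless router $213.64: electronic goods → 4.5% → $9.61
Laptop $1634.29: electronic goods → 4.5% + 2.5% surcharge = 7% → $114.40
Tax on electronic goods = $9.61 + $114.40 = $124.01

$124.01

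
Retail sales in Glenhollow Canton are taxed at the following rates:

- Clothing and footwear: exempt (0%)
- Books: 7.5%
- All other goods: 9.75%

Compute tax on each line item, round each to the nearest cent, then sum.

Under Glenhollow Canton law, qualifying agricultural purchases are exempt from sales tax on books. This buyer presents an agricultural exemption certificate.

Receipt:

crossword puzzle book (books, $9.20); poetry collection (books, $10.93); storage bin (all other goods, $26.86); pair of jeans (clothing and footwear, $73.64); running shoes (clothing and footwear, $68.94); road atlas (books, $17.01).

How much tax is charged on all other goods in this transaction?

Storage bin $26.86: all other goods → 9.75% → $2.62
Tax on all other goods = $2.62

$2.62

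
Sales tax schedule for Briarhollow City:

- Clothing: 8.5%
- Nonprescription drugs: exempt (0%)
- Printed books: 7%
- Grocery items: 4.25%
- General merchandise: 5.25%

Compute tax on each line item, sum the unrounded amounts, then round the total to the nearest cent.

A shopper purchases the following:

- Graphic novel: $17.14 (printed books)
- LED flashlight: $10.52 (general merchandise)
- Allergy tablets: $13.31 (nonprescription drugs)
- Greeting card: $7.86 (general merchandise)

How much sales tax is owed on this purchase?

Graphic novel $17.14: printed books → 7% → $1.1998
LED flashlight $10.52: general merchandise → 5.25% → $0.5523
Allergy tablets $13.31: nonprescription drugs → 0% → $0.00
Greeting card $7.86: general merchandise → 5.25% → $0.41265
Unrounded tax sum = $2.16475 → $2.16

$2.16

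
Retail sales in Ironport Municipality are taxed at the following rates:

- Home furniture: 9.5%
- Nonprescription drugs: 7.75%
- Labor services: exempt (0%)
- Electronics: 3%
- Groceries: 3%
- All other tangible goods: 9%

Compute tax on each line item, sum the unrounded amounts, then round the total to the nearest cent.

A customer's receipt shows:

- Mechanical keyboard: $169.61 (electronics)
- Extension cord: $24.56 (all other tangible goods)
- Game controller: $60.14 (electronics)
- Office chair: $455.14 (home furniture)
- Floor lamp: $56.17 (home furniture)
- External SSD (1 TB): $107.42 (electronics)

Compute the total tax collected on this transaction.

$60.90

Mechanical keyboard $169.61: electronics → 3% → $5.0883
Extension cord $24.56: all other tangible goods → 9% → $2.2104
Game controller $60.14: electronics → 3% → $1.8042
Office chair $455.14: home furniture → 9.5% → $43.2383
Floor lamp $56.17: home furniture → 9.5% → $5.33615
External SSD (1 TB) $107.42: electronics → 3% → $3.2226
Unrounded tax sum = $60.89995 → $60.90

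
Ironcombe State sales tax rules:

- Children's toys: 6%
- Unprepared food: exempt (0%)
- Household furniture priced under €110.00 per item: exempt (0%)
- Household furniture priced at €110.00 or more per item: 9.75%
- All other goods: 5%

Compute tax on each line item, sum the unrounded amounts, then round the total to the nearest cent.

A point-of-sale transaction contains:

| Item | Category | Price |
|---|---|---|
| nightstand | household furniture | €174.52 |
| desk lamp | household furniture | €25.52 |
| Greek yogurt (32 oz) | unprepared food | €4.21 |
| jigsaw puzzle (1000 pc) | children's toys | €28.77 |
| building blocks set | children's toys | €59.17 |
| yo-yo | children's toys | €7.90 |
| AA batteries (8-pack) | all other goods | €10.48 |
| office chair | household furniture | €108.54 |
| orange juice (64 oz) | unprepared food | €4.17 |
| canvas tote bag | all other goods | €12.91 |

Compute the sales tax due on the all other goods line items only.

€1.17

AA batteries (8-pack) €10.48: all other goods → 5% → €0.524
Canvas tote bag €12.91: all other goods → 5% → €0.6455
Tax on all other goods: unrounded sum = €1.1695 → €1.17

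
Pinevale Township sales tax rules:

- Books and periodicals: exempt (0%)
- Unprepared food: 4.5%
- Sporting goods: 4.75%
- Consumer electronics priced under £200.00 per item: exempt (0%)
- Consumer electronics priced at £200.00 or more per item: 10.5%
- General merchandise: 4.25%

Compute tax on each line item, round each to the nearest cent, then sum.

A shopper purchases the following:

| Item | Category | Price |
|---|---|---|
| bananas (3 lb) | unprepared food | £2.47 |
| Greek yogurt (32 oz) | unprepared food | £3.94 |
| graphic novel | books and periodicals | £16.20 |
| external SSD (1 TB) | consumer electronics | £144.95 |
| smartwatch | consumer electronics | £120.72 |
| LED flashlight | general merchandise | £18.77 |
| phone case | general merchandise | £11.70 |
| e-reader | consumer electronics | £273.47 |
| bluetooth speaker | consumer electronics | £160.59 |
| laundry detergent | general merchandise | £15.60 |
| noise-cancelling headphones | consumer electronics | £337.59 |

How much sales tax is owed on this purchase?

Bananas (3 lb) £2.47: unprepared food → 4.5% → £0.11
Greek yogurt (32 oz) £3.94: unprepared food → 4.5% → £0.18
Graphic novel £16.20: books and periodicals → 0% → £0.00
External SSD (1 TB) £144.95: consumer electronics, under £200.00 → 0% → £0.00
Smartwatch £120.72: consumer electronics, under £200.00 → 0% → £0.00
LED flashlight £18.77: general merchandise → 4.25% → £0.80
Phone case £11.70: general merchandise → 4.25% → £0.50
E-reader £273.47: consumer electronics, £200.00 or more → 10.5% → £28.71
Bluetooth speaker £160.59: consumer electronics, under £200.00 → 0% → £0.00
Laundry detergent £15.60: general merchandise → 4.25% → £0.66
Noise-cancelling headphones £337.59: consumer electronics, £200.00 or more → 10.5% → £35.45
Total tax = £0.11 + £0.18 + £0.80 + £0.50 + £28.71 + £0.66 + £35.45 = £66.41

£66.41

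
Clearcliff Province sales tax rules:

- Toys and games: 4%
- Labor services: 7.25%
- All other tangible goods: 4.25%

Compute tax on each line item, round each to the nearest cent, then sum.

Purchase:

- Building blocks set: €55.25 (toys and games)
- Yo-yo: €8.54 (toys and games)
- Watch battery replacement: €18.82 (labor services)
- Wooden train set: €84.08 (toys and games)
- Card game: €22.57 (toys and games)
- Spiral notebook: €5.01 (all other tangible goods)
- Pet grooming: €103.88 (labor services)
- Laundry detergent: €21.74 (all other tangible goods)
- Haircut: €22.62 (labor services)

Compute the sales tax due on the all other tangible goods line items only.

€1.13

Spiral notebook €5.01: all other tangible goods → 4.25% → €0.21
Laundry detergent €21.74: all other tangible goods → 4.25% → €0.92
Tax on all other tangible goods = €0.21 + €0.92 = €1.13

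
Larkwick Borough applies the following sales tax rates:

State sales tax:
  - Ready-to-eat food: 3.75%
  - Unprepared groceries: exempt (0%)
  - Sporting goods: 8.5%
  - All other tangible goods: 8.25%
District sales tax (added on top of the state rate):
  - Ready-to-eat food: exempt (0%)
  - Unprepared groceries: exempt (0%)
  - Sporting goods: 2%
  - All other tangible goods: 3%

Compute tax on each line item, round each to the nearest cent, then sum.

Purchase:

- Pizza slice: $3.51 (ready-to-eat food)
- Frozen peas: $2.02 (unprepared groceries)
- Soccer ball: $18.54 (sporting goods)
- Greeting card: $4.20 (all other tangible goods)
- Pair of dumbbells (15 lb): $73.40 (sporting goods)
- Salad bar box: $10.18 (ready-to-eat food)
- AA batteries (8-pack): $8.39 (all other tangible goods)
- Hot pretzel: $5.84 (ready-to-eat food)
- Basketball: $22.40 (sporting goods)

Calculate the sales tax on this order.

$14.15

Pizza slice $3.51: ready-to-eat food → 3.75% + 0% district = 3.75% → $0.13
Frozen peas $2.02: unprepared groceries → 0% + 0% district = 0% → $0.00
Soccer ball $18.54: sporting goods → 8.5% + 2% district = 10.5% → $1.95
Greeting card $4.20: all other tangible goods → 8.25% + 3% district = 11.25% → $0.47
Pair of dumbbells (15 lb) $73.40: sporting goods → 8.5% + 2% district = 10.5% → $7.71
Salad bar box $10.18: ready-to-eat food → 3.75% + 0% district = 3.75% → $0.38
AA batteries (8-pack) $8.39: all other tangible goods → 8.25% + 3% district = 11.25% → $0.94
Hot pretzel $5.84: ready-to-eat food → 3.75% + 0% district = 3.75% → $0.22
Basketball $22.40: sporting goods → 8.5% + 2% district = 10.5% → $2.35
Total tax = $0.13 + $1.95 + $0.47 + $7.71 + $0.38 + $0.94 + $0.22 + $2.35 = $14.15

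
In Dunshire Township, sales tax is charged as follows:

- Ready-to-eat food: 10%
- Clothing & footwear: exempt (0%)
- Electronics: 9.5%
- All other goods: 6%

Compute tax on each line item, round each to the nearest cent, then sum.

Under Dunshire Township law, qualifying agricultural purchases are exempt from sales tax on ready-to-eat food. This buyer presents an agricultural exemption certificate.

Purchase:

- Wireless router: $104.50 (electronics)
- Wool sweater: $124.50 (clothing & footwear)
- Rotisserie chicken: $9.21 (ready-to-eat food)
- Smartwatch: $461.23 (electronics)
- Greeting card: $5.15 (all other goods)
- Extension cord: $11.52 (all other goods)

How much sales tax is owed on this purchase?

Wireless router $104.50: electronics → 9.5% → $9.93
Wool sweater $124.50: clothing & footwear → 0% → $0.00
Rotisserie chicken $9.21: ready-to-eat food, buyer-exempt → 0% → $0.00
Smartwatch $461.23: electronics → 9.5% → $43.82
Greeting card $5.15: all other goods → 6% → $0.31
Extension cord $11.52: all other goods → 6% → $0.69
Total tax = $9.93 + $43.82 + $0.31 + $0.69 = $54.75

$54.75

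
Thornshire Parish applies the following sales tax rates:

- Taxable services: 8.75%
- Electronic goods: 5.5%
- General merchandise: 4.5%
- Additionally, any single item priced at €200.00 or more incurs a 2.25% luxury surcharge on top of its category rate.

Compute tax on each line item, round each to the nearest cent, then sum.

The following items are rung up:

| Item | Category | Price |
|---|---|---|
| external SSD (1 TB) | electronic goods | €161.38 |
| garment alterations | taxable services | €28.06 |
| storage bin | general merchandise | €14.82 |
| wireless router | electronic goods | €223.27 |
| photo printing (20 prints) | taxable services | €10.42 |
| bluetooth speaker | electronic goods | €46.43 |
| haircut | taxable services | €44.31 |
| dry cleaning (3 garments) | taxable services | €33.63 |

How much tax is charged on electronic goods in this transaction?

€28.73

External SSD (1 TB) €161.38: electronic goods → 5.5% → €8.88
Wireless router €223.27: electronic goods → 5.5% + 2.25% surcharge = 7.75% → €17.30
Bluetooth speaker €46.43: electronic goods → 5.5% → €2.55
Tax on electronic goods = €8.88 + €17.30 + €2.55 = €28.73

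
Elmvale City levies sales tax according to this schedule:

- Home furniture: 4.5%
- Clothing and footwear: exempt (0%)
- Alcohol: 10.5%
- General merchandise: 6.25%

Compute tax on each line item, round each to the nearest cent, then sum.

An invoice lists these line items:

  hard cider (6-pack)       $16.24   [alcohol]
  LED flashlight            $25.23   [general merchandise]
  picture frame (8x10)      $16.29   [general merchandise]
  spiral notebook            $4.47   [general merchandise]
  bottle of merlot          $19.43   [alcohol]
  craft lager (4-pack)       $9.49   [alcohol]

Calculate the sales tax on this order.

Hard cider (6-pack) $16.24: alcohol → 10.5% → $1.71
LED flashlight $25.23: general merchandise → 6.25% → $1.58
Picture frame (8x10) $16.29: general merchandise → 6.25% → $1.02
Spiral notebook $4.47: general merchandise → 6.25% → $0.28
Bottle of merlot $19.43: alcohol → 10.5% → $2.04
Craft lager (4-pack) $9.49: alcohol → 10.5% → $1.00
Total tax = $1.71 + $1.58 + $1.02 + $0.28 + $2.04 + $1.00 = $7.63

$7.63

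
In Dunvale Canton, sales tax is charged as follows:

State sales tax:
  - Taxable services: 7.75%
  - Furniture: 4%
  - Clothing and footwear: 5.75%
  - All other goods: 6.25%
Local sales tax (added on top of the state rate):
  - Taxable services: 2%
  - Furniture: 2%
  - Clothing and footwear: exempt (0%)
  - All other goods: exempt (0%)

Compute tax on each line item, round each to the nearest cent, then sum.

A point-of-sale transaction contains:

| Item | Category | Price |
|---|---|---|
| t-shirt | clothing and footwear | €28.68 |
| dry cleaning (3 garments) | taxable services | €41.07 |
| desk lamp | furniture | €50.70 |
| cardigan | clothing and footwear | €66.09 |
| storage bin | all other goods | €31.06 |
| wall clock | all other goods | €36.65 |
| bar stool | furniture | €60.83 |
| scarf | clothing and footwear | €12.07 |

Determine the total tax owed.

€21.06

T-shirt €28.68: clothing and footwear → 5.75% + 0% local = 5.75% → €1.65
Dry cleaning (3 garments) €41.07: taxable services → 7.75% + 2% local = 9.75% → €4.00
Desk lamp €50.70: furniture → 4% + 2% local = 6% → €3.04
Cardigan €66.09: clothing and footwear → 5.75% + 0% local = 5.75% → €3.80
Storage bin €31.06: all other goods → 6.25% + 0% local = 6.25% → €1.94
Wall clock €36.65: all other goods → 6.25% + 0% local = 6.25% → €2.29
Bar stool €60.83: furniture → 4% + 2% local = 6% → €3.65
Scarf €12.07: clothing and footwear → 5.75% + 0% local = 5.75% → €0.69
Total tax = €1.65 + €4.00 + €3.04 + €3.80 + €1.94 + €2.29 + €3.65 + €0.69 = €21.06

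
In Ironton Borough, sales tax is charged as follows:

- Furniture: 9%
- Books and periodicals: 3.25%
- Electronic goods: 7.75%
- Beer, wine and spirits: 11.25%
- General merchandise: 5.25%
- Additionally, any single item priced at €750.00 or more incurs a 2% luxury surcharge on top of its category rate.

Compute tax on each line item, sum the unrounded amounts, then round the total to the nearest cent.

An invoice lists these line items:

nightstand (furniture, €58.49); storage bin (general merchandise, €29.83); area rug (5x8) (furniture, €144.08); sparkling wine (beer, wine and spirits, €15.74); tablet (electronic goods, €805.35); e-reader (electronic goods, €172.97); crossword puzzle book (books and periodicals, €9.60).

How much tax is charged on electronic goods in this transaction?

€91.93

Tablet €805.35: electronic goods → 7.75% + 2% surcharge = 9.75% → €78.521625
E-reader €172.97: electronic goods → 7.75% → €13.405175
Tax on electronic goods: unrounded sum = €91.9268 → €91.93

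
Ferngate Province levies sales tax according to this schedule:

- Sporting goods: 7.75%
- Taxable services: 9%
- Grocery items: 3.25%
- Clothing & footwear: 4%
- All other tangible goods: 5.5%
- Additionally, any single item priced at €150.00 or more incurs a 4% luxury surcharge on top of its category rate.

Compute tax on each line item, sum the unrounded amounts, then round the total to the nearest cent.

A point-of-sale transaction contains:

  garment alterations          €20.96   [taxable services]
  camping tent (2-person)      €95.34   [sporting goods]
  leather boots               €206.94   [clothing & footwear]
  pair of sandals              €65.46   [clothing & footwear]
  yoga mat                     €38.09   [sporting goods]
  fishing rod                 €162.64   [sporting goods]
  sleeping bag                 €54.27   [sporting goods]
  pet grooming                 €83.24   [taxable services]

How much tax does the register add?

Garment alterations €20.96: taxable services → 9% → €1.8864
Camping tent (2-person) €95.34: sporting goods → 7.75% → €7.38885
Leather boots €206.94: clothing & footwear → 4% + 4% surcharge = 8% → €16.5552
Pair of sandals €65.46: clothing & footwear → 4% → €2.6184
Yoga mat €38.09: sporting goods → 7.75% → €2.951975
Fishing rod €162.64: sporting goods → 7.75% + 4% surcharge = 11.75% → €19.1102
Sleeping bag €54.27: sporting goods → 7.75% → €4.205925
Pet grooming €83.24: taxable services → 9% → €7.4916
Unrounded tax sum = €62.20855 → €62.21

€62.21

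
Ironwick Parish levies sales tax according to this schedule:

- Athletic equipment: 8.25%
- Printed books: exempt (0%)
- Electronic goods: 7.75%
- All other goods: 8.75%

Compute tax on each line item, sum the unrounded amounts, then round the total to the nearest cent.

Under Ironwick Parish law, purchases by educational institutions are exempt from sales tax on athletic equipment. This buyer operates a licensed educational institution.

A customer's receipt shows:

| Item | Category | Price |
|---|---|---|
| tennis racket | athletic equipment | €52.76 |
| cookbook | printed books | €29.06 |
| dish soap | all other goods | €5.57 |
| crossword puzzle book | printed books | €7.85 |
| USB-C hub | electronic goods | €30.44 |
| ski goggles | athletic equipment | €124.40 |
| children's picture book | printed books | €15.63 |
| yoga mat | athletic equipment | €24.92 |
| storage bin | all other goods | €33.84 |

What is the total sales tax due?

€5.81

Tennis racket €52.76: athletic equipment, buyer-exempt → 0% → €0.00
Cookbook €29.06: printed books → 0% → €0.00
Dish soap €5.57: all other goods → 8.75% → €0.487375
Crossword puzzle book €7.85: printed books → 0% → €0.00
USB-C hub €30.44: electronic goods → 7.75% → €2.3591
Ski goggles €124.40: athletic equipment, buyer-exempt → 0% → €0.00
Children's picture book €15.63: printed books → 0% → €0.00
Yoga mat €24.92: athletic equipment, buyer-exempt → 0% → €0.00
Storage bin €33.84: all other goods → 8.75% → €2.961
Unrounded tax sum = €5.807475 → €5.81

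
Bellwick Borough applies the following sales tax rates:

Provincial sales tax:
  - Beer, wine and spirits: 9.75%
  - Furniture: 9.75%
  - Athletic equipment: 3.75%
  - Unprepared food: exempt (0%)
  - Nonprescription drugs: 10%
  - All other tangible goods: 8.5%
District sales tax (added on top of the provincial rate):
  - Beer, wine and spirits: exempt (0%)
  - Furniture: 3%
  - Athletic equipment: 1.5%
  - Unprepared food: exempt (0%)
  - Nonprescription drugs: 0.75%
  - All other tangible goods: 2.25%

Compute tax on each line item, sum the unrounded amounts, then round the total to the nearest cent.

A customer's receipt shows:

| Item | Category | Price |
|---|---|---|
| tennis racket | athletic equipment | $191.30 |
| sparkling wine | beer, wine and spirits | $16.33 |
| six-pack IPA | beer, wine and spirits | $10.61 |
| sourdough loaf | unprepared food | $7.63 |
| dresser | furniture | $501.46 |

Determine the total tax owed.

Tennis racket $191.30: athletic equipment → 3.75% + 1.5% district = 5.25% → $10.04325
Sparkling wine $16.33: beer, wine and spirits → 9.75% + 0% district = 9.75% → $1.592175
Six-pack IPA $10.61: beer, wine and spirits → 9.75% + 0% district = 9.75% → $1.034475
Sourdough loaf $7.63: unprepared food → 0% + 0% district = 0% → $0.00
Dresser $501.46: furniture → 9.75% + 3% district = 12.75% → $63.93615
Unrounded tax sum = $76.60605 → $76.61

$76.61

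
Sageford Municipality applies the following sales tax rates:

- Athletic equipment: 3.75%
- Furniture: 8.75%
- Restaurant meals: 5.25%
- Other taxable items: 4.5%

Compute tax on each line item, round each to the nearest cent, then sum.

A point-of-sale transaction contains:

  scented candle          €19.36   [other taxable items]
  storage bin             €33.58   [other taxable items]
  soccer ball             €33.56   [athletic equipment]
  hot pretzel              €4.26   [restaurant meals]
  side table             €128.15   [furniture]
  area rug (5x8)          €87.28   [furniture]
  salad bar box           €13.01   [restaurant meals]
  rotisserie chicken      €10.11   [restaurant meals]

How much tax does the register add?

€23.92

Scented candle €19.36: other taxable items → 4.5% → €0.87
Storage bin €33.58: other taxable items → 4.5% → €1.51
Soccer ball €33.56: athletic equipment → 3.75% → €1.26
Hot pretzel €4.26: restaurant meals → 5.25% → €0.22
Side table €128.15: furniture → 8.75% → €11.21
Area rug (5x8) €87.28: furniture → 8.75% → €7.64
Salad bar box €13.01: restaurant meals → 5.25% → €0.68
Rotisserie chicken €10.11: restaurant meals → 5.25% → €0.53
Total tax = €0.87 + €1.51 + €1.26 + €0.22 + €11.21 + €7.64 + €0.68 + €0.53 = €23.92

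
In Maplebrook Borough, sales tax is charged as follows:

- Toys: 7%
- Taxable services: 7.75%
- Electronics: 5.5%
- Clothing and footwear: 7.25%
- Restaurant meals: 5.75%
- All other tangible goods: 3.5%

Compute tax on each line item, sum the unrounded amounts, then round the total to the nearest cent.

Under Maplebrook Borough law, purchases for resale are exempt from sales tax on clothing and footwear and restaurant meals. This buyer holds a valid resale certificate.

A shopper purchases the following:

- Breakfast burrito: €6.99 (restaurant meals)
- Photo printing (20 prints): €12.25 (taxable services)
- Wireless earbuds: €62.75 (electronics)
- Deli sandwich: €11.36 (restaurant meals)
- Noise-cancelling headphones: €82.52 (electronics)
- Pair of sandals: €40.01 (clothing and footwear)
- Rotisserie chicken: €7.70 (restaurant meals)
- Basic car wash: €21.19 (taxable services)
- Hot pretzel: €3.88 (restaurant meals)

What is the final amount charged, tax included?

€259.23

Breakfast burrito €6.99: restaurant meals, buyer-exempt → 0% → €0.00
Photo printing (20 prints) €12.25: taxable services → 7.75% → €0.949375
Wireless earbuds €62.75: electronics → 5.5% → €3.45125
Deli sandwich €11.36: restaurant meals, buyer-exempt → 0% → €0.00
Noise-cancelling headphones €82.52: electronics → 5.5% → €4.5386
Pair of sandals €40.01: clothing and footwear, buyer-exempt → 0% → €0.00
Rotisserie chicken €7.70: restaurant meals, buyer-exempt → 0% → €0.00
Basic car wash €21.19: taxable services → 7.75% → €1.642225
Hot pretzel €3.88: restaurant meals, buyer-exempt → 0% → €0.00
Subtotal = €248.65; unrounded tax = €10.58145 → €10.58; total due = €259.23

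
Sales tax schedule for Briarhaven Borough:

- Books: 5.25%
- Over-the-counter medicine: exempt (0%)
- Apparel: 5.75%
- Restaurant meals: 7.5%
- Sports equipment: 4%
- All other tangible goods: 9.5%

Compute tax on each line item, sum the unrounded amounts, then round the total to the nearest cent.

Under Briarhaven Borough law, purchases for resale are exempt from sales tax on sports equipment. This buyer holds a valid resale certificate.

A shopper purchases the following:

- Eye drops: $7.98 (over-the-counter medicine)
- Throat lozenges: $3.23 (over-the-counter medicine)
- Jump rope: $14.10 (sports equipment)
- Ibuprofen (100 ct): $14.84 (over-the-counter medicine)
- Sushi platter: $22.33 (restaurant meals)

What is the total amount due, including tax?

Eye drops $7.98: over-the-counter medicine → 0% → $0.00
Throat lozenges $3.23: over-the-counter medicine → 0% → $0.00
Jump rope $14.10: sports equipment, buyer-exempt → 0% → $0.00
Ibuprofen (100 ct) $14.84: over-the-counter medicine → 0% → $0.00
Sushi platter $22.33: restaurant meals → 7.5% → $1.67475
Subtotal = $62.48; unrounded tax = $1.67475 → $1.67; total due = $64.15

$64.15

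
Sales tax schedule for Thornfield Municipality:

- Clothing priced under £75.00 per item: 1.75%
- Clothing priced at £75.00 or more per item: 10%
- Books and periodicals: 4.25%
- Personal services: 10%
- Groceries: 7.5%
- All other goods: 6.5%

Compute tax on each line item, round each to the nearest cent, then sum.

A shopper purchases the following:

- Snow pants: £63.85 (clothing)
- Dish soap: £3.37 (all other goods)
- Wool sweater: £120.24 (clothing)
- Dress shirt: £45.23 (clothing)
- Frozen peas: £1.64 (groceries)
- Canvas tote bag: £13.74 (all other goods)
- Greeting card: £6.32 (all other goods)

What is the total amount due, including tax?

Snow pants £63.85: clothing, under £75.00 → 1.75% → £1.12
Dish soap £3.37: all other goods → 6.5% → £0.22
Wool sweater £120.24: clothing, £75.00 or more → 10% → £12.02
Dress shirt £45.23: clothing, under £75.00 → 1.75% → £0.79
Frozen peas £1.64: groceries → 7.5% → £0.12
Canvas tote bag £13.74: all other goods → 6.5% → £0.89
Greeting card £6.32: all other goods → 6.5% → £0.41
Subtotal = £254.39; tax = £15.57; total due = £269.96

£269.96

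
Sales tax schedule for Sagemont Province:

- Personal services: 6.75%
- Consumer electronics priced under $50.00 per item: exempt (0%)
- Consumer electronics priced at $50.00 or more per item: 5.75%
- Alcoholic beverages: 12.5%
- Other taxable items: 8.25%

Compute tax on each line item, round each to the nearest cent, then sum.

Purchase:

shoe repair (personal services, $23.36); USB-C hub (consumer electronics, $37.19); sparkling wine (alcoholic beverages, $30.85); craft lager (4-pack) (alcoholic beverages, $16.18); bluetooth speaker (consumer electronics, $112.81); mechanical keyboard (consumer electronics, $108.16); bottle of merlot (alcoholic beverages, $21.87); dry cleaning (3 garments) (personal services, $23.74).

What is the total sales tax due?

$24.50

Shoe repair $23.36: personal services → 6.75% → $1.58
USB-C hub $37.19: consumer electronics, under $50.00 → 0% → $0.00
Sparkling wine $30.85: alcoholic beverages → 12.5% → $3.86
Craft lager (4-pack) $16.18: alcoholic beverages → 12.5% → $2.02
Bluetooth speaker $112.81: consumer electronics, $50.00 or more → 5.75% → $6.49
Mechanical keyboard $108.16: consumer electronics, $50.00 or more → 5.75% → $6.22
Bottle of merlot $21.87: alcoholic beverages → 12.5% → $2.73
Dry cleaning (3 garments) $23.74: personal services → 6.75% → $1.60
Total tax = $1.58 + $3.86 + $2.02 + $6.49 + $6.22 + $2.73 + $1.60 = $24.50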